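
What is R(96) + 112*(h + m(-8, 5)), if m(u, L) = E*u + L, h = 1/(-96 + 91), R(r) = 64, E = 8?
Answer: -32832/5 ≈ -6566.4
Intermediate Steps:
h = -⅕ (h = 1/(-5) = -⅕ ≈ -0.20000)
m(u, L) = L + 8*u (m(u, L) = 8*u + L = L + 8*u)
R(96) + 112*(h + m(-8, 5)) = 64 + 112*(-⅕ + (5 + 8*(-8))) = 64 + 112*(-⅕ + (5 - 64)) = 64 + 112*(-⅕ - 59) = 64 + 112*(-296/5) = 64 - 33152/5 = -32832/5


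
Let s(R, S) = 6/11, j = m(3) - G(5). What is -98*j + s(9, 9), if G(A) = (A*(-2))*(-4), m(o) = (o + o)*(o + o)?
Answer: 4318/11 ≈ 392.55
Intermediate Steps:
m(o) = 4*o² (m(o) = (2*o)*(2*o) = 4*o²)
G(A) = 8*A (G(A) = -2*A*(-4) = 8*A)
j = -4 (j = 4*3² - 8*5 = 4*9 - 1*40 = 36 - 40 = -4)
s(R, S) = 6/11 (s(R, S) = 6*(1/11) = 6/11)
-98*j + s(9, 9) = -98*(-4) + 6/11 = 392 + 6/11 = 4318/11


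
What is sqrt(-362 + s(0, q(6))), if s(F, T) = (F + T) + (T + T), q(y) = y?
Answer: 2*I*sqrt(86) ≈ 18.547*I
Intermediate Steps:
s(F, T) = F + 3*T (s(F, T) = (F + T) + 2*T = F + 3*T)
sqrt(-362 + s(0, q(6))) = sqrt(-362 + (0 + 3*6)) = sqrt(-362 + (0 + 18)) = sqrt(-362 + 18) = sqrt(-344) = 2*I*sqrt(86)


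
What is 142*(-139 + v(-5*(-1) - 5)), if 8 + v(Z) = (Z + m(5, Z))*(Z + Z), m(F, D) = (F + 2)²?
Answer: -20874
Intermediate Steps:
m(F, D) = (2 + F)²
v(Z) = -8 + 2*Z*(49 + Z) (v(Z) = -8 + (Z + (2 + 5)²)*(Z + Z) = -8 + (Z + 7²)*(2*Z) = -8 + (Z + 49)*(2*Z) = -8 + (49 + Z)*(2*Z) = -8 + 2*Z*(49 + Z))
142*(-139 + v(-5*(-1) - 5)) = 142*(-139 + (-8 + 2*(-5*(-1) - 5)² + 98*(-5*(-1) - 5))) = 142*(-139 + (-8 + 2*(5 - 5)² + 98*(5 - 5))) = 142*(-139 + (-8 + 2*0² + 98*0)) = 142*(-139 + (-8 + 2*0 + 0)) = 142*(-139 + (-8 + 0 + 0)) = 142*(-139 - 8) = 142*(-147) = -20874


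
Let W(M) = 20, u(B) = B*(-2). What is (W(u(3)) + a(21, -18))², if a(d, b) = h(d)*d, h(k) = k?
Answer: 212521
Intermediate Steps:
u(B) = -2*B
a(d, b) = d² (a(d, b) = d*d = d²)
(W(u(3)) + a(21, -18))² = (20 + 21²)² = (20 + 441)² = 461² = 212521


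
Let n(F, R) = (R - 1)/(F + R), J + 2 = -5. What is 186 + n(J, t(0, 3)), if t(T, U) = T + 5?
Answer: 184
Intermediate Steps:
J = -7 (J = -2 - 5 = -7)
t(T, U) = 5 + T
n(F, R) = (-1 + R)/(F + R)
186 + n(J, t(0, 3)) = 186 + (-1 + (5 + 0))/(-7 + (5 + 0)) = 186 + (-1 + 5)/(-7 + 5) = 186 + 4/(-2) = 186 - ½*4 = 186 - 2 = 184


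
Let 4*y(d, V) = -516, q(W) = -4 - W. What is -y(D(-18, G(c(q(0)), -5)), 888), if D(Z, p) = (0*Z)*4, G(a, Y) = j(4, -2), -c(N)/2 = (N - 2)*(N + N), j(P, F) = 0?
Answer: 129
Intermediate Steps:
c(N) = -4*N*(-2 + N) (c(N) = -2*(N - 2)*(N + N) = -2*(-2 + N)*2*N = -4*N*(-2 + N))
G(a, Y) = 0
D(Z, p) = 0 (D(Z, p) = 0*4 = 0)
y(d, V) = -129 (y(d, V) = (¼)*(-516) = -129)
-y(D(-18, G(c(q(0)), -5)), 888) = -1*(-129) = 129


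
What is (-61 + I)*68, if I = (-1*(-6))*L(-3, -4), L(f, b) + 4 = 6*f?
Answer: -13124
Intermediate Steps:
L(f, b) = -4 + 6*f
I = -132 (I = (-1*(-6))*(-4 + 6*(-3)) = 6*(-4 - 18) = 6*(-22) = -132)
(-61 + I)*68 = (-61 - 132)*68 = -193*68 = -13124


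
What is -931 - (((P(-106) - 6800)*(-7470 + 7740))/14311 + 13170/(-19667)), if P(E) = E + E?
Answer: -224611253897/281454437 ≈ -798.04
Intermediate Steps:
P(E) = 2*E
-931 - (((P(-106) - 6800)*(-7470 + 7740))/14311 + 13170/(-19667)) = -931 - (((2*(-106) - 6800)*(-7470 + 7740))/14311 + 13170/(-19667)) = -931 - (((-212 - 6800)*270)*(1/14311) + 13170*(-1/19667)) = -931 - (-7012*270*(1/14311) - 13170/19667) = -931 - (-1893240*1/14311 - 13170/19667) = -931 - (-1893240/14311 - 13170/19667) = -931 - 1*(-37422826950/281454437) = -931 + 37422826950/281454437 = -224611253897/281454437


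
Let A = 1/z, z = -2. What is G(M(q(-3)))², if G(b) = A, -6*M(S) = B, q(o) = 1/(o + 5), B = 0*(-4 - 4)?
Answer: ¼ ≈ 0.25000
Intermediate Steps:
A = -½ (A = 1/(-2) = 1*(-½) = -½ ≈ -0.50000)
B = 0 (B = 0*(-8) = 0)
q(o) = 1/(5 + o)
M(S) = 0 (M(S) = -⅙*0 = 0)
G(b) = -½
G(M(q(-3)))² = (-½)² = ¼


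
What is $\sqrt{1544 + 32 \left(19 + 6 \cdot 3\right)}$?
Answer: $2 \sqrt{682} \approx 52.23$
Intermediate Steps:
$\sqrt{1544 + 32 \left(19 + 6 \cdot 3\right)} = \sqrt{1544 + 32 \left(19 + 18\right)} = \sqrt{1544 + 32 \cdot 37} = \sqrt{1544 + 1184} = \sqrt{2728} = 2 \sqrt{682}$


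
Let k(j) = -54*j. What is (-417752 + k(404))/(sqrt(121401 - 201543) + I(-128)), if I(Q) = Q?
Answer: 28132352/48263 + 4175896*I*sqrt(222)/48263 ≈ 582.9 + 1289.2*I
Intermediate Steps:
(-417752 + k(404))/(sqrt(121401 - 201543) + I(-128)) = (-417752 - 54*404)/(sqrt(121401 - 201543) - 128) = (-417752 - 21816)/(sqrt(-80142) - 128) = -439568/(19*I*sqrt(222) - 128) = -439568/(-128 + 19*I*sqrt(222))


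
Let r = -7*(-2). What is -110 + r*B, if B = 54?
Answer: 646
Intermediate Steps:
r = 14
-110 + r*B = -110 + 14*54 = -110 + 756 = 646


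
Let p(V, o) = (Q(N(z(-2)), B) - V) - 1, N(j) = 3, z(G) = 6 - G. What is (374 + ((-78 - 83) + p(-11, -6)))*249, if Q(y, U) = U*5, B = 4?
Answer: 60507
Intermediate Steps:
Q(y, U) = 5*U
p(V, o) = 19 - V (p(V, o) = (5*4 - V) - 1 = (20 - V) - 1 = 19 - V)
(374 + ((-78 - 83) + p(-11, -6)))*249 = (374 + ((-78 - 83) + (19 - 1*(-11))))*249 = (374 + (-161 + (19 + 11)))*249 = (374 + (-161 + 30))*249 = (374 - 131)*249 = 243*249 = 60507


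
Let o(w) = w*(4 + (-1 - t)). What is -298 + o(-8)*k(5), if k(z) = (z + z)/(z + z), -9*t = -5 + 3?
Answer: -2882/9 ≈ -320.22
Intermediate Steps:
t = 2/9 (t = -(-5 + 3)/9 = -⅑*(-2) = 2/9 ≈ 0.22222)
k(z) = 1 (k(z) = (2*z)/((2*z)) = (2*z)*(1/(2*z)) = 1)
o(w) = 25*w/9 (o(w) = w*(4 + (-1 - 1*2/9)) = w*(4 + (-1 - 2/9)) = w*(4 - 11/9) = w*(25/9) = 25*w/9)
-298 + o(-8)*k(5) = -298 + ((25/9)*(-8))*1 = -298 - 200/9*1 = -298 - 200/9 = -2882/9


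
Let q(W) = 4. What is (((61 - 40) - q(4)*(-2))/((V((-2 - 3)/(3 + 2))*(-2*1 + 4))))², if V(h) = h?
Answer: 841/4 ≈ 210.25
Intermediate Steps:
(((61 - 40) - q(4)*(-2))/((V((-2 - 3)/(3 + 2))*(-2*1 + 4))))² = (((61 - 40) - 4*(-2))/((((-2 - 3)/(3 + 2))*(-2*1 + 4))))² = ((21 - 1*(-8))/(((-5/5)*(-2 + 4))))² = ((21 + 8)/((-5*⅕*2)))² = (29/((-1*2)))² = (29/(-2))² = (29*(-½))² = (-29/2)² = 841/4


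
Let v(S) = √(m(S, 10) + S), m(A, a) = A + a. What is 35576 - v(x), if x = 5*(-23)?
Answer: 35576 - 2*I*√55 ≈ 35576.0 - 14.832*I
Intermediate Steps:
x = -115
v(S) = √(10 + 2*S) (v(S) = √((S + 10) + S) = √((10 + S) + S) = √(10 + 2*S))
35576 - v(x) = 35576 - √(10 + 2*(-115)) = 35576 - √(10 - 230) = 35576 - √(-220) = 35576 - 2*I*√55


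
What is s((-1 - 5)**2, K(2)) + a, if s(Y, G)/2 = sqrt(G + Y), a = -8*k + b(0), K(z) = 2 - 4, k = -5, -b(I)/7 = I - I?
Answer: 40 + 2*sqrt(34) ≈ 51.662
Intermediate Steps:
b(I) = 0 (b(I) = -7*(I - I) = -7*0 = 0)
K(z) = -2
a = 40 (a = -8*(-5) + 0 = 40 + 0 = 40)
s(Y, G) = 2*sqrt(G + Y)
s((-1 - 5)**2, K(2)) + a = 2*sqrt(-2 + (-1 - 5)**2) + 40 = 2*sqrt(-2 + (-6)**2) + 40 = 2*sqrt(-2 + 36) + 40 = 2*sqrt(34) + 40 = 40 + 2*sqrt(34)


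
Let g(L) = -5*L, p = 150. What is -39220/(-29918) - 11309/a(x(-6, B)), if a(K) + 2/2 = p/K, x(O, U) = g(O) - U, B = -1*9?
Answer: -2198501733/553483 ≈ -3972.1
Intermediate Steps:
B = -9
x(O, U) = -U - 5*O (x(O, U) = -5*O - U = -U - 5*O)
a(K) = -1 + 150/K
-39220/(-29918) - 11309/a(x(-6, B)) = -39220/(-29918) - 11309*(-1*(-9) - 5*(-6))/(150 - (-1*(-9) - 5*(-6))) = -39220*(-1/29918) - 11309*(9 + 30)/(150 - (9 + 30)) = 19610/14959 - 11309*39/(150 - 1*39) = 19610/14959 - 11309*39/(150 - 39) = 19610/14959 - 11309/((1/39)*111) = 19610/14959 - 11309/37/13 = 19610/14959 - 11309*13/37 = 19610/14959 - 147017/37 = -2198501733/553483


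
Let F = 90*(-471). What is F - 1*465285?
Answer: -507675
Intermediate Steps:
F = -42390
F - 1*465285 = -42390 - 1*465285 = -42390 - 465285 = -507675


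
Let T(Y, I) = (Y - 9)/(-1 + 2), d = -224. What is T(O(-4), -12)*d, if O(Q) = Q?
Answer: 2912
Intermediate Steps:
T(Y, I) = -9 + Y (T(Y, I) = (-9 + Y)/1 = (-9 + Y)*1 = -9 + Y)
T(O(-4), -12)*d = (-9 - 4)*(-224) = -13*(-224) = 2912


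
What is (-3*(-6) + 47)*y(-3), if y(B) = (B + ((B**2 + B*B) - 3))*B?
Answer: -2340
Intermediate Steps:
y(B) = B*(-3 + B + 2*B**2) (y(B) = (B + ((B**2 + B**2) - 3))*B = (B + (2*B**2 - 3))*B = (B + (-3 + 2*B**2))*B = (-3 + B + 2*B**2)*B = B*(-3 + B + 2*B**2))
(-3*(-6) + 47)*y(-3) = (-3*(-6) + 47)*(-3*(-3 - 3 + 2*(-3)**2)) = (18 + 47)*(-3*(-3 - 3 + 2*9)) = 65*(-3*(-3 - 3 + 18)) = 65*(-3*12) = 65*(-36) = -2340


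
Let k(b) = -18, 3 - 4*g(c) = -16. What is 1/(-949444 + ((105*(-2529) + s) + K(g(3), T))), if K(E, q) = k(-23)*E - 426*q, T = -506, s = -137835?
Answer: -2/2274707 ≈ -8.7923e-7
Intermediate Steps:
g(c) = 19/4 (g(c) = ¾ - ¼*(-16) = ¾ + 4 = 19/4)
K(E, q) = -426*q - 18*E (K(E, q) = -18*E - 426*q = -426*q - 18*E)
1/(-949444 + ((105*(-2529) + s) + K(g(3), T))) = 1/(-949444 + ((105*(-2529) - 137835) + (-426*(-506) - 18*19/4))) = 1/(-949444 + ((-265545 - 137835) + (215556 - 171/2))) = 1/(-949444 + (-403380 + 430941/2)) = 1/(-949444 - 375819/2) = 1/(-2274707/2) = -2/2274707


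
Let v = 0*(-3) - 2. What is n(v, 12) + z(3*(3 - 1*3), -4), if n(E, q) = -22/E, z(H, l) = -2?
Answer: 9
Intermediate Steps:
v = -2 (v = 0 - 2 = -2)
n(v, 12) + z(3*(3 - 1*3), -4) = -22/(-2) - 2 = -22*(-½) - 2 = 11 - 2 = 9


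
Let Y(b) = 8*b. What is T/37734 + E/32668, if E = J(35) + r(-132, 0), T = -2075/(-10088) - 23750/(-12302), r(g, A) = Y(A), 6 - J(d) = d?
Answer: -15892860094817/19122567442468464 ≈ -0.00083110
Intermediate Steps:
J(d) = 6 - d
r(g, A) = 8*A
T = 132558325/62051288 (T = -2075*(-1/10088) - 23750*(-1/12302) = 2075/10088 + 11875/6151 = 132558325/62051288 ≈ 2.1363)
E = -29 (E = (6 - 1*35) + 8*0 = (6 - 35) + 0 = -29 + 0 = -29)
T/37734 + E/32668 = (132558325/62051288)/37734 - 29/32668 = (132558325/62051288)*(1/37734) - 29*1/32668 = 132558325/2341443301392 - 29/32668 = -15892860094817/19122567442468464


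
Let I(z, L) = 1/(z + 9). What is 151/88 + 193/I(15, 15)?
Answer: 407767/88 ≈ 4633.7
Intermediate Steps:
I(z, L) = 1/(9 + z)
151/88 + 193/I(15, 15) = 151/88 + 193/(1/(9 + 15)) = 151*(1/88) + 193/(1/24) = 151/88 + 193/(1/24) = 151/88 + 193*24 = 151/88 + 4632 = 407767/88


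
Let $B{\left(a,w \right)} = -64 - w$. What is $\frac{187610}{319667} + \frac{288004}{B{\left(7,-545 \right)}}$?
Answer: $\frac{1262405686}{2106299} \approx 599.35$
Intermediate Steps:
$\frac{187610}{319667} + \frac{288004}{B{\left(7,-545 \right)}} = \frac{187610}{319667} + \frac{288004}{-64 - -545} = 187610 \cdot \frac{1}{319667} + \frac{288004}{-64 + 545} = \frac{2570}{4379} + \frac{288004}{481} = \frac{1262405686}{2106299}$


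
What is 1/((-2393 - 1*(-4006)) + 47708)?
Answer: 1/49321 ≈ 2.0275e-5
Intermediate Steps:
1/((-2393 - 1*(-4006)) + 47708) = 1/((-2393 + 4006) + 47708) = 1/(1613 + 47708) = 1/49321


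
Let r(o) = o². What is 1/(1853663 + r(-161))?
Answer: 1/1879584 ≈ 5.3203e-7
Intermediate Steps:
1/(1853663 + r(-161)) = 1/(1853663 + (-161)²) = 1/(1853663 + 25921) = 1/1879584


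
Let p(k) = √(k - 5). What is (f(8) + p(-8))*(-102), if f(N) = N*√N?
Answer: -1632*√2 - 102*I*√13 ≈ -2308.0 - 367.77*I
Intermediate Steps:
p(k) = √(-5 + k)
f(N) = N^(3/2)
(f(8) + p(-8))*(-102) = (8^(3/2) + √(-5 - 8))*(-102) = (16*√2 + √(-13))*(-102) = (16*√2 + I*√13)*(-102) = -1632*√2 - 102*I*√13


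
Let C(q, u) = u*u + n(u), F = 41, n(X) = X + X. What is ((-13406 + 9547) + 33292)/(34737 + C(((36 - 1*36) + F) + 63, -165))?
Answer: 9811/20544 ≈ 0.47756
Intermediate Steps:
n(X) = 2*X
C(q, u) = u**2 + 2*u (C(q, u) = u*u + 2*u = u**2 + 2*u)
((-13406 + 9547) + 33292)/(34737 + C(((36 - 1*36) + F) + 63, -165)) = ((-13406 + 9547) + 33292)/(34737 - 165*(2 - 165)) = (-3859 + 33292)/(34737 - 165*(-163)) = 29433/(34737 + 26895) = 29433/61632 = 29433*(1/61632) = 9811/20544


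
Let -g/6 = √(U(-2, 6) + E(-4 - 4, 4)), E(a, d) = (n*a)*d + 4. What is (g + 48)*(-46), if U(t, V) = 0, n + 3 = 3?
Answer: -1656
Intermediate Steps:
n = 0 (n = -3 + 3 = 0)
E(a, d) = 4 (E(a, d) = (0*a)*d + 4 = 0*d + 4 = 0 + 4 = 4)
g = -12 (g = -6*√(0 + 4) = -6*√4 = -6*2 = -12)
(g + 48)*(-46) = (-12 + 48)*(-46) = 36*(-46) = -1656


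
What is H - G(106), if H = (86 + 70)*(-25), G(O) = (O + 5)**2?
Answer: -16221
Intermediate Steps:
G(O) = (5 + O)**2
H = -3900 (H = 156*(-25) = -3900)
H - G(106) = -3900 - (5 + 106)**2 = -3900 - 1*111**2 = -3900 - 1*12321 = -3900 - 12321 = -16221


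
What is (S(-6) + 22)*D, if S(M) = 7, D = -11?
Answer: -319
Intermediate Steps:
(S(-6) + 22)*D = (7 + 22)*(-11) = 29*(-11) = -319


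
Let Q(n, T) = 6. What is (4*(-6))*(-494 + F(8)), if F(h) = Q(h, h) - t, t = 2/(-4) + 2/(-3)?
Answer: 11684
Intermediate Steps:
t = -7/6 (t = 2*(-1/4) + 2*(-1/3) = -1/2 - 2/3 = -7/6 ≈ -1.1667)
F(h) = 43/6 (F(h) = 6 - 1*(-7/6) = 6 + 7/6 = 43/6)
(4*(-6))*(-494 + F(8)) = (4*(-6))*(-494 + 43/6) = -24*(-2921/6) = 11684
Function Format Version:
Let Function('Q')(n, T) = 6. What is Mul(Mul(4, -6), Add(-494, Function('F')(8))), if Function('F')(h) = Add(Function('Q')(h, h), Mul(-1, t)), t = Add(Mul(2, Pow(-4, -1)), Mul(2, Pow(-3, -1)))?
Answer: 11684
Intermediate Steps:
t = Rational(-7, 6) (t = Add(Mul(2, Rational(-1, 4)), Mul(2, Rational(-1, 3))) = Add(Rational(-1, 2), Rational(-2, 3)) = Rational(-7, 6) ≈ -1.1667)
Function('F')(h) = Rational(43, 6) (Function('F')(h) = Add(6, Mul(-1, Rational(-7, 6))) = Add(6, Rational(7, 6)) = Rational(43, 6))
Mul(Mul(4, -6), Add(-494, Function('F')(8))) = Mul(Mul(4, -6), Add(-494, Rational(43, 6))) = Mul(-24, Rational(-2921, 6)) = 11684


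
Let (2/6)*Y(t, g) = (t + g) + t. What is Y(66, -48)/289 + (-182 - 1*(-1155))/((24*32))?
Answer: 474733/221952 ≈ 2.1389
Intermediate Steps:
Y(t, g) = 3*g + 6*t (Y(t, g) = 3*((t + g) + t) = 3*((g + t) + t) = 3*(g + 2*t) = 3*g + 6*t)
Y(66, -48)/289 + (-182 - 1*(-1155))/((24*32)) = (3*(-48) + 6*66)/289 + (-182 - 1*(-1155))/((24*32)) = (-144 + 396)*(1/289) + (-182 + 1155)/768 = 252*(1/289) + 973*(1/768) = 252/289 + 973/768 = 474733/221952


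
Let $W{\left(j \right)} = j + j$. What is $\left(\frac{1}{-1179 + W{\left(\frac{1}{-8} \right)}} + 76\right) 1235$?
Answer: $\frac{442732680}{4717} \approx 93859.0$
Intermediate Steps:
$W{\left(j \right)} = 2 j$
$\left(\frac{1}{-1179 + W{\left(\frac{1}{-8} \right)}} + 76\right) 1235 = \left(\frac{1}{-1179 + \frac{2}{-8}} + 76\right) 1235 = \left(\frac{1}{-1179 + 2 \left(- \frac{1}{8}\right)} + 76\right) 1235 = \left(\frac{1}{-1179 - \frac{1}{4}} + 76\right) 1235 = \left(\frac{1}{- \frac{4717}{4}} + 76\right) 1235 = \left(- \frac{4}{4717} + 76\right) 1235 = \frac{358488}{4717} \cdot 1235 = \frac{442732680}{4717}$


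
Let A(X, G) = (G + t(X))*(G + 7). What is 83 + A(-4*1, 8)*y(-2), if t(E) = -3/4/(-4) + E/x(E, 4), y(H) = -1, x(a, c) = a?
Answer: -877/16 ≈ -54.813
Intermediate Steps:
t(E) = 19/16 (t(E) = -3/4/(-4) + E/E = -3*1/4*(-1/4) + 1 = -3/4*(-1/4) + 1 = 3/16 + 1 = 19/16)
A(X, G) = (7 + G)*(19/16 + G) (A(X, G) = (G + 19/16)*(G + 7) = (19/16 + G)*(7 + G) = (7 + G)*(19/16 + G))
83 + A(-4*1, 8)*y(-2) = 83 + (133/16 + 8**2 + (131/16)*8)*(-1) = 83 + (133/16 + 64 + 131/2)*(-1) = 83 + (2205/16)*(-1) = 83 - 2205/16 = -877/16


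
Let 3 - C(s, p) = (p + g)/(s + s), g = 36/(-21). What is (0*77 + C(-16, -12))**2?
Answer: 324/49 ≈ 6.6122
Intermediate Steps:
g = -12/7 (g = 36*(-1/21) = -12/7 ≈ -1.7143)
C(s, p) = 3 - (-12/7 + p)/(2*s) (C(s, p) = 3 - (p - 12/7)/(s + s) = 3 - (-12/7 + p)/(2*s))
(0*77 + C(-16, -12))**2 = (0*77 + (1/14)*(12 - 7*(-12) + 42*(-16))/(-16))**2 = (0 + (1/14)*(-1/16)*(12 + 84 - 672))**2 = (0 + (1/14)*(-1/16)*(-576))**2 = (0 + 18/7)**2 = (18/7)**2 = 324/49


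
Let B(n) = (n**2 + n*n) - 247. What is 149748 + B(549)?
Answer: 752303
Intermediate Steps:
B(n) = -247 + 2*n**2 (B(n) = (n**2 + n**2) - 247 = 2*n**2 - 247 = -247 + 2*n**2)
149748 + B(549) = 149748 + (-247 + 2*549**2) = 149748 + (-247 + 2*301401) = 149748 + (-247 + 602802) = 149748 + 602555 = 752303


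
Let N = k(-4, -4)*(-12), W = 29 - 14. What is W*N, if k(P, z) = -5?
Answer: 900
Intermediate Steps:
W = 15
N = 60 (N = -5*(-12) = 60)
W*N = 15*60 = 900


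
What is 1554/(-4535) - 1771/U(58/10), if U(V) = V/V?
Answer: -8033039/4535 ≈ -1771.3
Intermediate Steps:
U(V) = 1
1554/(-4535) - 1771/U(58/10) = 1554/(-4535) - 1771/1 = 1554*(-1/4535) - 1771*1 = -1554/4535 - 1771 = -8033039/4535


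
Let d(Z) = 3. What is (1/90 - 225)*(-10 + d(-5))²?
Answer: -992201/90 ≈ -11024.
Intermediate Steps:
(1/90 - 225)*(-10 + d(-5))² = (1/90 - 225)*(-10 + 3)² = (1/90 - 225)*(-7)² = -20249/90*49 = -992201/90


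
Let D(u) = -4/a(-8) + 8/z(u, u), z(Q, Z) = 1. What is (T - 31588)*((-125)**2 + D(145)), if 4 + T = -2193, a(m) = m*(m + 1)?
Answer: -7394218885/14 ≈ -5.2816e+8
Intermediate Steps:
a(m) = m*(1 + m)
D(u) = 111/14 (D(u) = -4*(-1/(8*(1 - 8))) + 8/1 = -4/((-8*(-7))) + 8*1 = -4/56 + 8 = -4*1/56 + 8 = -1/14 + 8 = 111/14)
T = -2197 (T = -4 - 2193 = -2197)
(T - 31588)*((-125)**2 + D(145)) = (-2197 - 31588)*((-125)**2 + 111/14) = -33785*(15625 + 111/14) = -33785*218861/14 = -7394218885/14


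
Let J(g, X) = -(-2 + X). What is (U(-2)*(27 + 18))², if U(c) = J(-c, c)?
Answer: 32400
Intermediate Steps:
J(g, X) = 2 - X
U(c) = 2 - c
(U(-2)*(27 + 18))² = ((2 - 1*(-2))*(27 + 18))² = ((2 + 2)*45)² = (4*45)² = 180² = 32400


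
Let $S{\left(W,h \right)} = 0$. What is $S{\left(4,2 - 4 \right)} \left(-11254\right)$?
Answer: $0$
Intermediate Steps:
$S{\left(4,2 - 4 \right)} \left(-11254\right) = 0 \left(-11254\right) = 0$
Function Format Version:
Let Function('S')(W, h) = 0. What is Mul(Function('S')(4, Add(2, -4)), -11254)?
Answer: 0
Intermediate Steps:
Mul(Function('S')(4, Add(2, -4)), -11254) = Mul(0, -11254) = 0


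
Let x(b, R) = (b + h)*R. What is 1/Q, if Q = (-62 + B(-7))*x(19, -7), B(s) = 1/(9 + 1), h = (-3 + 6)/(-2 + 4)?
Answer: 20/177653 ≈ 0.00011258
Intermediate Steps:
h = 3/2 ≈ 1.5000
x(b, R) = R*(3/2 + b) (x(b, R) = (b + 3/2)*R = (3/2 + b)*R = R*(3/2 + b))
B(s) = ⅒ (B(s) = 1/10 = ⅒)
Q = 177653/20 (Q = (-62 + ⅒)*((½)*(-7)*(3 + 2*19)) = -619*(-7)*(3 + 38)/20 = -619*(-7)*41/20 = -619/10*(-287/2) = 177653/20 ≈ 8882.7)
1/Q = 1/(177653/20) = 20/177653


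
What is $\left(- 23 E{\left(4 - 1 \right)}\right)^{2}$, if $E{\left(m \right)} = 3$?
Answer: $4761$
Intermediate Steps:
$\left(- 23 E{\left(4 - 1 \right)}\right)^{2} = \left(\left(-23\right) 3\right)^{2} = \left(-69\right)^{2} = 4761$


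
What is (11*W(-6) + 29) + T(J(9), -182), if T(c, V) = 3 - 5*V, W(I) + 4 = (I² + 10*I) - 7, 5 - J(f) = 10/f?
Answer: 557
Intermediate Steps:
J(f) = 5 - 10/f
W(I) = -11 + I² + 10*I (W(I) = -4 + ((I² + 10*I) - 7) = -4 + (-7 + I² + 10*I) = -11 + I² + 10*I)
(11*W(-6) + 29) + T(J(9), -182) = (11*(-11 + (-6)² + 10*(-6)) + 29) + (3 - 5*(-182)) = (11*(-11 + 36 - 60) + 29) + (3 + 910) = (11*(-35) + 29) + 913 = (-385 + 29) + 913 = -356 + 913 = 557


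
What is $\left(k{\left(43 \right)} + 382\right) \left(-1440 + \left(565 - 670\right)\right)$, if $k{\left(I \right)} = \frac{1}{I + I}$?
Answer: $- \frac{50757885}{86} \approx -5.9021 \cdot 10^{5}$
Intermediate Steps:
$k{\left(I \right)} = \frac{1}{2 I}$
$\left(k{\left(43 \right)} + 382\right) \left(-1440 + \left(565 - 670\right)\right) = \left(\frac{1}{2 \cdot 43} + 382\right) \left(-1440 + \left(565 - 670\right)\right) = \left(\frac{1}{2} \cdot \frac{1}{43} + 382\right) \left(-1440 + \left(565 - 670\right)\right) = \left(\frac{1}{86} + 382\right) \left(-1440 - 105\right) = \frac{32853}{86} \left(-1545\right) = - \frac{50757885}{86}$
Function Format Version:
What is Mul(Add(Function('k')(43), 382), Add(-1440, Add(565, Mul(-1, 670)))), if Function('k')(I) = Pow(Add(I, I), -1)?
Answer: Rational(-50757885, 86) ≈ -5.9021e+5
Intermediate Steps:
Function('k')(I) = Mul(Rational(1, 2), Pow(I, -1)) (Function('k')(I) = Pow(Mul(2, I), -1) = Mul(Rational(1, 2), Pow(I, -1)))
Mul(Add(Function('k')(43), 382), Add(-1440, Add(565, Mul(-1, 670)))) = Mul(Add(Mul(Rational(1, 2), Pow(43, -1)), 382), Add(-1440, Add(565, Mul(-1, 670)))) = Mul(Add(Mul(Rational(1, 2), Rational(1, 43)), 382), Add(-1440, Add(565, -670))) = Mul(Add(Rational(1, 86), 382), Add(-1440, -105)) = Mul(Rational(32853, 86), -1545) = Rational(-50757885, 86)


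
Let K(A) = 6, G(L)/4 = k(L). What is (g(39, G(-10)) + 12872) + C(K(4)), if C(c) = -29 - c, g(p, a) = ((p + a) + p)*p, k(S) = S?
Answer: 14319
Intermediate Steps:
G(L) = 4*L
g(p, a) = p*(a + 2*p) (g(p, a) = ((a + p) + p)*p = (a + 2*p)*p = p*(a + 2*p))
(g(39, G(-10)) + 12872) + C(K(4)) = (39*(4*(-10) + 2*39) + 12872) + (-29 - 1*6) = (39*(-40 + 78) + 12872) + (-29 - 6) = (39*38 + 12872) - 35 = (1482 + 12872) - 35 = 14354 - 35 = 14319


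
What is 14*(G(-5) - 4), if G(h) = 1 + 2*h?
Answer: -182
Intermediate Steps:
14*(G(-5) - 4) = 14*((1 + 2*(-5)) - 4) = 14*((1 - 10) - 4) = 14*(-9 - 4) = 14*(-13) = -182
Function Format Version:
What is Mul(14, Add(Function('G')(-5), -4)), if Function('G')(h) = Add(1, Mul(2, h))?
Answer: -182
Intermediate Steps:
Mul(14, Add(Function('G')(-5), -4)) = Mul(14, Add(Add(1, Mul(2, -5)), -4)) = Mul(14, Add(Add(1, -10), -4)) = Mul(14, Add(-9, -4)) = Mul(14, -13) = -182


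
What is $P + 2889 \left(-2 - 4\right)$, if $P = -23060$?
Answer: $-40394$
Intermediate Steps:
$P + 2889 \left(-2 - 4\right) = -23060 + 2889 \left(-2 - 4\right) = -23060 + 2889 \left(-6\right) = -23060 - 17334 = -40394$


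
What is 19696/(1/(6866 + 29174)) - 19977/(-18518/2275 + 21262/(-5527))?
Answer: 35662646769492655/50240012 ≈ 7.0984e+8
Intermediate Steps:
19696/(1/(6866 + 29174)) - 19977/(-18518/2275 + 21262/(-5527)) = 19696/(1/36040) - 19977/(-18518*1/2275 + 21262*(-1/5527)) = 19696/(1/36040) - 19977/(-18518/2275 - 21262/5527) = 19696*36040 - 19977/(-150720036/12573925) = 709843840 - 19977*(-12573925/150720036) = 709843840 + 83729766575/50240012 = 35662646769492655/50240012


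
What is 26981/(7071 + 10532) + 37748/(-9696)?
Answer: -100717567/42669672 ≈ -2.3604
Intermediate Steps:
26981/(7071 + 10532) + 37748/(-9696) = 26981/17603 + 37748*(-1/9696) = 26981*(1/17603) - 9437/2424 = 26981/17603 - 9437/2424 = -100717567/42669672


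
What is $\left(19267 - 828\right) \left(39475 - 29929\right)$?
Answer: $176018694$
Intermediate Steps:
$\left(19267 - 828\right) \left(39475 - 29929\right) = 18439 \cdot 9546 = 176018694$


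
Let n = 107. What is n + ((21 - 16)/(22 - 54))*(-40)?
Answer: 453/4 ≈ 113.25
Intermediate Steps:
n + ((21 - 16)/(22 - 54))*(-40) = 107 + ((21 - 16)/(22 - 54))*(-40) = 107 + (5/(-32))*(-40) = 107 + (5*(-1/32))*(-40) = 107 - 5/32*(-40) = 107 + 25/4 = 453/4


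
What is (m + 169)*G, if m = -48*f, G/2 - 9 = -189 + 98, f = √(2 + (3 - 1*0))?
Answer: -27716 + 7872*√5 ≈ -10114.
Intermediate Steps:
f = √5 (f = √(2 + (3 + 0)) = √(2 + 3) = √5 ≈ 2.2361)
G = -164 (G = 18 + 2*(-189 + 98) = 18 + 2*(-91) = 18 - 182 = -164)
m = -48*√5 ≈ -107.33
(m + 169)*G = (-48*√5 + 169)*(-164) = (169 - 48*√5)*(-164) = -27716 + 7872*√5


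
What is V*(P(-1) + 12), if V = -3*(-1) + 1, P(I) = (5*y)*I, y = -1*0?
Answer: 48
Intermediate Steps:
y = 0
P(I) = 0 (P(I) = (5*0)*I = 0*I = 0)
V = 4 (V = 3 + 1 = 4)
V*(P(-1) + 12) = 4*(0 + 12) = 4*12 = 48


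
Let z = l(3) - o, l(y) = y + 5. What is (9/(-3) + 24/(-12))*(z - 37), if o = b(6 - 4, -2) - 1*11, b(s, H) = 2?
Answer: 100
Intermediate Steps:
l(y) = 5 + y
o = -9 (o = 2 - 1*11 = 2 - 11 = -9)
z = 17 (z = (5 + 3) - 1*(-9) = 8 + 9 = 17)
(9/(-3) + 24/(-12))*(z - 37) = (9/(-3) + 24/(-12))*(17 - 37) = (9*(-⅓) + 24*(-1/12))*(-20) = (-3 - 2)*(-20) = -5*(-20) = 100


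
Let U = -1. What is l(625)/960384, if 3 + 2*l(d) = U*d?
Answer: -157/480192 ≈ -0.00032695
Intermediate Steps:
l(d) = -3/2 - d/2 (l(d) = -3/2 + (-d)/2 = -3/2 - d/2)
l(625)/960384 = (-3/2 - ½*625)/960384 = (-3/2 - 625/2)*(1/960384) = -314*1/960384 = -157/480192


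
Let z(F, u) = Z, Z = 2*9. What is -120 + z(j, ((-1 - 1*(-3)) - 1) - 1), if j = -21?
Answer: -102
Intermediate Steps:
Z = 18
z(F, u) = 18
-120 + z(j, ((-1 - 1*(-3)) - 1) - 1) = -120 + 18 = -102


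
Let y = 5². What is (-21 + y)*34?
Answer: 136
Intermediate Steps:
y = 25
(-21 + y)*34 = (-21 + 25)*34 = 4*34 = 136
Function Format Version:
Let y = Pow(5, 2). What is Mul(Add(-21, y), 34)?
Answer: 136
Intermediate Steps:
y = 25
Mul(Add(-21, y), 34) = Mul(Add(-21, 25), 34) = Mul(4, 34) = 136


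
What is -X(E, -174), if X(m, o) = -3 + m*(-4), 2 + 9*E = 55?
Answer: 239/9 ≈ 26.556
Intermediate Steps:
E = 53/9 (E = -2/9 + (⅑)*55 = -2/9 + 55/9 = 53/9 ≈ 5.8889)
X(m, o) = -3 - 4*m
-X(E, -174) = -(-3 - 4*53/9) = -(-3 - 212/9) = -1*(-239/9) = 239/9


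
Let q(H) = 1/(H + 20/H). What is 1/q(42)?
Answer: 892/21 ≈ 42.476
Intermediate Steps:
1/q(42) = 1/(42/(20 + 42²)) = 1/(42/(20 + 1764)) = 1/(42/1784) = 1/(42*(1/1784)) = 1/(21/892) = 892/21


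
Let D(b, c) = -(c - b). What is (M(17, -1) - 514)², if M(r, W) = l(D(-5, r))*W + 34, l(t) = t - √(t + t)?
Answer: 209720 - 1832*I*√11 ≈ 2.0972e+5 - 6076.1*I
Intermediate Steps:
D(b, c) = b - c
l(t) = t - √2*√t (l(t) = t - √(2*t) = t - √2*√t)
M(r, W) = 34 + W*(-5 - r - √2*√(-5 - r)) (M(r, W) = ((-5 - r) - √2*√(-5 - r))*W + 34 = (-5 - r - √2*√(-5 - r))*W + 34 = W*(-5 - r - √2*√(-5 - r)) + 34 = 34 + W*(-5 - r - √2*√(-5 - r)))
(M(17, -1) - 514)² = ((34 - 1*(-1)*(5 + 17 + √(-10 - 2*17))) - 514)² = ((34 - 1*(-1)*(5 + 17 + √(-10 - 34))) - 514)² = ((34 - 1*(-1)*(5 + 17 + √(-44))) - 514)² = ((34 - 1*(-1)*(5 + 17 + 2*I*√11)) - 514)² = ((34 - 1*(-1)*(22 + 2*I*√11)) - 514)² = ((34 + (22 + 2*I*√11)) - 514)² = ((56 + 2*I*√11) - 514)² = (-458 + 2*I*√11)²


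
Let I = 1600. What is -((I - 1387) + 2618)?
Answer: -2831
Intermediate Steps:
-((I - 1387) + 2618) = -((1600 - 1387) + 2618) = -(213 + 2618) = -1*2831 = -2831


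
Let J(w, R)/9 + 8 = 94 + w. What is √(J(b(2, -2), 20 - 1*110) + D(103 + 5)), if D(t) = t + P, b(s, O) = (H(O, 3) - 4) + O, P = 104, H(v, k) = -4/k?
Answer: 2*√230 ≈ 30.332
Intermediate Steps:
b(s, O) = -16/3 + O (b(s, O) = (-4/3 - 4) + O = -16/3 + O)
J(w, R) = 774 + 9*w (J(w, R) = -72 + 9*(94 + w) = -72 + (846 + 9*w) = 774 + 9*w)
D(t) = 104 + t (D(t) = t + 104 = 104 + t)
√(J(b(2, -2), 20 - 1*110) + D(103 + 5)) = √((774 + 9*(-16/3 - 2)) + (104 + (103 + 5))) = √((774 + 9*(-22/3)) + (104 + 108)) = √((774 - 66) + 212) = √(708 + 212) = √920 = 2*√230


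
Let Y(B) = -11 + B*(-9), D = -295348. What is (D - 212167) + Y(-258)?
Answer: -505204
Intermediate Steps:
Y(B) = -11 - 9*B
(D - 212167) + Y(-258) = (-295348 - 212167) + (-11 - 9*(-258)) = -507515 + (-11 + 2322) = -507515 + 2311 = -505204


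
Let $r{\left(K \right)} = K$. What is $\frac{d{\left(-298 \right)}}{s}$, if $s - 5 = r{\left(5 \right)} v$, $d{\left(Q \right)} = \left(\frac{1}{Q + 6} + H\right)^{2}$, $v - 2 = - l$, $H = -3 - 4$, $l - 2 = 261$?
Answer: $- \frac{167281}{4433728} \approx -0.037729$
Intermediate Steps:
$l = 263$ ($l = 2 + 261 = 263$)
$H = -7$ ($H = -3 - 4 = -7$)
$v = -261$ ($v = 2 - 263 = -261$)
$d{\left(Q \right)} = \left(-7 + \frac{1}{6 + Q}\right)^{2}$ ($d{\left(Q \right)} = \left(\frac{1}{Q + 6} - 7\right)^{2} = \left(\frac{1}{6 + Q} - 7\right)^{2} = \left(-7 + \frac{1}{6 + Q}\right)^{2}$)
$s = -1300$ ($s = 5 + 5 \left(-261\right) = 5 - 1305 = -1300$)
$\frac{d{\left(-298 \right)}}{s} = \frac{\frac{1}{\left(6 - 298\right)^{2}} \left(41 + 7 \left(-298\right)\right)^{2}}{-1300} = \frac{\left(41 - 2086\right)^{2}}{85264} \left(- \frac{1}{1300}\right) = \frac{\left(-2045\right)^{2}}{85264} \left(- \frac{1}{1300}\right) = \frac{1}{85264} \cdot 4182025 \left(- \frac{1}{1300}\right) = \frac{4182025}{85264} \left(- \frac{1}{1300}\right) = - \frac{167281}{4433728}$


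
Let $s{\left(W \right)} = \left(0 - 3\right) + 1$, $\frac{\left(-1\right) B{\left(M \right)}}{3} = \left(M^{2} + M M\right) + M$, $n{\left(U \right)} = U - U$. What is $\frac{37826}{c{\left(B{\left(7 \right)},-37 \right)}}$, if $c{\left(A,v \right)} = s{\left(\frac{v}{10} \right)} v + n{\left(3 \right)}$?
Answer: $\frac{18913}{37} \approx 511.16$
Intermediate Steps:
$n{\left(U \right)} = 0$
$B{\left(M \right)} = - 6 M^{2} - 3 M$ ($B{\left(M \right)} = - 3 \left(\left(M^{2} + M M\right) + M\right) = - 3 \left(\left(M^{2} + M^{2}\right) + M\right) = - 3 \left(2 M^{2} + M\right) = - 3 \left(M + 2 M^{2}\right) = - 6 M^{2} - 3 M$)
$s{\left(W \right)} = -2$ ($s{\left(W \right)} = -3 + 1 = -2$)
$c{\left(A,v \right)} = - 2 v$ ($c{\left(A,v \right)} = - 2 v + 0 = - 2 v$)
$\frac{37826}{c{\left(B{\left(7 \right)},-37 \right)}} = \frac{37826}{\left(-2\right) \left(-37\right)} = \frac{37826}{74} = 37826 \cdot \frac{1}{74} = \frac{18913}{37}$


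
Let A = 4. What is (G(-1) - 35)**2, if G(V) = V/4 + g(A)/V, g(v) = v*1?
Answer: 24649/16 ≈ 1540.6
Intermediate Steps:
g(v) = v
G(V) = 4/V + V/4 (G(V) = V/4 + 4/V = 4/V + V/4)
(G(-1) - 35)**2 = ((4/(-1) + (1/4)*(-1)) - 35)**2 = ((4*(-1) - 1/4) - 35)**2 = ((-4 - 1/4) - 35)**2 = (-17/4 - 35)**2 = (-157/4)**2 = 24649/16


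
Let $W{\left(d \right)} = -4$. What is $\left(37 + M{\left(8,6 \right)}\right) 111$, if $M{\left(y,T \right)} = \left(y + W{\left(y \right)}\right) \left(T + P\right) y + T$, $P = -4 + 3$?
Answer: $22533$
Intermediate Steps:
$P = -1$
$M{\left(y,T \right)} = T + y \left(-1 + T\right) \left(-4 + y\right)$ ($M{\left(y,T \right)} = \left(y - 4\right) \left(T - 1\right) y + T = \left(-4 + y\right) \left(-1 + T\right) y + T = \left(-1 + T\right) \left(-4 + y\right) y + T = y \left(-1 + T\right) \left(-4 + y\right) + T = T + y \left(-1 + T\right) \left(-4 + y\right)$)
$\left(37 + M{\left(8,6 \right)}\right) 111 = \left(37 + \left(6 - 8^{2} + 4 \cdot 8 + 6 \cdot 8^{2} - 24 \cdot 8\right)\right) 111 = \left(37 + \left(6 - 64 + 32 + 6 \cdot 64 - 192\right)\right) 111 = \left(37 + \left(6 - 64 + 32 + 384 - 192\right)\right) 111 = \left(37 + 166\right) 111 = 203 \cdot 111 = 22533$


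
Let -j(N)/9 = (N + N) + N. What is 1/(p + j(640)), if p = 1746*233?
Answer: 1/389538 ≈ 2.5671e-6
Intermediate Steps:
j(N) = -27*N (j(N) = -9*((N + N) + N) = -9*(2*N + N) = -27*N)
p = 406818
1/(p + j(640)) = 1/(406818 - 27*640) = 1/(406818 - 17280) = 1/389538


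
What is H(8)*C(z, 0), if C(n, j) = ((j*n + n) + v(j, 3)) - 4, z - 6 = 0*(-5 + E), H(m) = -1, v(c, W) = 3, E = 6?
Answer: -5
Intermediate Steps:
z = 6 (z = 6 + 0*(-5 + 6) = 6 + 0*1 = 6 + 0 = 6)
C(n, j) = -1 + n + j*n (C(n, j) = ((j*n + n) + 3) - 4 = ((n + j*n) + 3) - 4 = (3 + n + j*n) - 4 = -1 + n + j*n)
H(8)*C(z, 0) = -(-1 + 6 + 0*6) = -(-1 + 6 + 0) = -1*5 = -5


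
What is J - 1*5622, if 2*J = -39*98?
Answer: -7533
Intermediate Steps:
J = -1911 (J = (-39*98)/2 = (½)*(-3822) = -1911)
J - 1*5622 = -1911 - 1*5622 = -1911 - 5622 = -7533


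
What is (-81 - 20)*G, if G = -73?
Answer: 7373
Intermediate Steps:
(-81 - 20)*G = (-81 - 20)*(-73) = -101*(-73) = 7373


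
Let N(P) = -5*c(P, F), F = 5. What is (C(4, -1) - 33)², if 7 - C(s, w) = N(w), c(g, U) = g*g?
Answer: 441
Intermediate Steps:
c(g, U) = g²
N(P) = -5*P²
C(s, w) = 7 + 5*w² (C(s, w) = 7 - (-5)*w² = 7 + 5*w²)
(C(4, -1) - 33)² = ((7 + 5*(-1)²) - 33)² = ((7 + 5*1) - 33)² = ((7 + 5) - 33)² = (12 - 33)² = (-21)² = 441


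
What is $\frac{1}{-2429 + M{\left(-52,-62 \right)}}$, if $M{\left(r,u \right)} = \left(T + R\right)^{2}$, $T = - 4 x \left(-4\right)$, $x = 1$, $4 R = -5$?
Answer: $- \frac{16}{35383} \approx -0.00045219$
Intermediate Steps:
$R = - \frac{5}{4}$ ($R = \frac{1}{4} \left(-5\right) = - \frac{5}{4} \approx -1.25$)
$T = 16$ ($T = \left(-4\right) 1 \left(-4\right) = \left(-4\right) \left(-4\right) = 16$)
$M{\left(r,u \right)} = \frac{3481}{16}$ ($M{\left(r,u \right)} = \left(16 - \frac{5}{4}\right)^{2} = \left(\frac{59}{4}\right)^{2} = \frac{3481}{16}$)
$\frac{1}{-2429 + M{\left(-52,-62 \right)}} = \frac{1}{-2429 + \frac{3481}{16}} = \frac{1}{- \frac{35383}{16}} = - \frac{16}{35383}$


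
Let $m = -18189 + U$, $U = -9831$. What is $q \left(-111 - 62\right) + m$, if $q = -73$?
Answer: $-15391$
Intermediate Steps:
$m = -28020$ ($m = -18189 - 9831 = -28020$)
$q \left(-111 - 62\right) + m = - 73 \left(-111 - 62\right) - 28020 = \left(-73\right) \left(-173\right) - 28020 = 12629 - 28020 = -15391$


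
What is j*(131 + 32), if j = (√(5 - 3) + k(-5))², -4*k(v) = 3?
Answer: 6683/16 - 489*√2/2 ≈ 71.912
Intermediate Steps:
k(v) = -¾ (k(v) = -¼*3 = -¾)
j = (-¾ + √2)² (j = (√(5 - 3) - ¾)² = (√2 - ¾)² = (-¾ + √2)² ≈ 0.44118)
j*(131 + 32) = (41/16 - 3*√2/2)*(131 + 32) = (41/16 - 3*√2/2)*163 = 6683/16 - 489*√2/2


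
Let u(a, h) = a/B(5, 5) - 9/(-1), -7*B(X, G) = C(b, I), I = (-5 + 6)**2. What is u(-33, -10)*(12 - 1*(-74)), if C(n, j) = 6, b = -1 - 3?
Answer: 4085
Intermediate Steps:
b = -4
I = 1 (I = 1**2 = 1)
B(X, G) = -6/7 (B(X, G) = -1/7*6 = -6/7)
u(a, h) = 9 - 7*a/6 (u(a, h) = a/(-6/7) - 9/(-1) = a*(-7/6) - 9*(-1) = -7*a/6 + 9 = 9 - 7*a/6)
u(-33, -10)*(12 - 1*(-74)) = (9 - 7/6*(-33))*(12 - 1*(-74)) = (9 + 77/2)*(12 + 74) = (95/2)*86 = 4085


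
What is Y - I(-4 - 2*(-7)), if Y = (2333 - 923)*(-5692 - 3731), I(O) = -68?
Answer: -13286362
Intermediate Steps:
Y = -13286430 (Y = 1410*(-9423) = -13286430)
Y - I(-4 - 2*(-7)) = -13286430 - 1*(-68) = -13286430 + 68 = -13286362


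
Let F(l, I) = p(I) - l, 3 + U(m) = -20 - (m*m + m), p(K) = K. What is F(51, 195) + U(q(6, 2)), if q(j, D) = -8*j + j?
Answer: -1601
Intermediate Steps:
q(j, D) = -7*j
U(m) = -23 - m - m² (U(m) = -3 + (-20 - (m*m + m)) = -3 + (-20 - (m² + m)) = -3 + (-20 - (m + m²)) = -3 + (-20 + (-m - m²)) = -3 + (-20 - m - m²) = -23 - m - m²)
F(l, I) = I - l
F(51, 195) + U(q(6, 2)) = (195 - 1*51) + (-23 - (-7)*6 - (-7*6)²) = (195 - 51) + (-23 - 1*(-42) - 1*(-42)²) = 144 + (-23 + 42 - 1*1764) = 144 + (-23 + 42 - 1764) = 144 - 1745 = -1601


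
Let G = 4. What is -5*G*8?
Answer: -160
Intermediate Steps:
-5*G*8 = -5*4*8 = -20*8 = -160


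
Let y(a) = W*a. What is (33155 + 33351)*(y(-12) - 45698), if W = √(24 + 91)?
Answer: -3039191188 - 798072*√115 ≈ -3.0478e+9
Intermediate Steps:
W = √115 ≈ 10.724
y(a) = a*√115 (y(a) = √115*a = a*√115)
(33155 + 33351)*(y(-12) - 45698) = (33155 + 33351)*(-12*√115 - 45698) = 66506*(-45698 - 12*√115) = -3039191188 - 798072*√115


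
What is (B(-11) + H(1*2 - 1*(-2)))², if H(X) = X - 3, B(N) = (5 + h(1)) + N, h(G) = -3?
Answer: 64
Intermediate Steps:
B(N) = 2 + N (B(N) = (5 - 3) + N = 2 + N)
H(X) = -3 + X
(B(-11) + H(1*2 - 1*(-2)))² = ((2 - 11) + (-3 + (1*2 - 1*(-2))))² = (-9 + (-3 + (2 + 2)))² = (-9 + (-3 + 4))² = (-9 + 1)² = (-8)² = 64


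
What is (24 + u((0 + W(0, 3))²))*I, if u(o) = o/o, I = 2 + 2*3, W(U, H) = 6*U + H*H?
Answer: 200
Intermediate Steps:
W(U, H) = H² + 6*U (W(U, H) = 6*U + H² = H² + 6*U)
I = 8 (I = 2 + 6 = 8)
u(o) = 1
(24 + u((0 + W(0, 3))²))*I = (24 + 1)*8 = 25*8 = 200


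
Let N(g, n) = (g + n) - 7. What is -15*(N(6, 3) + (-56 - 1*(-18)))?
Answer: 540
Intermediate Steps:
N(g, n) = -7 + g + n
-15*(N(6, 3) + (-56 - 1*(-18))) = -15*((-7 + 6 + 3) + (-56 - 1*(-18))) = -15*(2 + (-56 + 18)) = -15*(2 - 38) = -15*(-36) = 540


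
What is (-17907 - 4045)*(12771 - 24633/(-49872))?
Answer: -291293868180/1039 ≈ -2.8036e+8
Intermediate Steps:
(-17907 - 4045)*(12771 - 24633/(-49872)) = -21952*(12771 - 24633*(-1/49872)) = -21952*(12771 + 8211/16624) = -21952*212313315/16624 = -291293868180/1039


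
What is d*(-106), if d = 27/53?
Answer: -54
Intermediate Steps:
d = 27/53 (d = 27*(1/53) = 27/53 ≈ 0.50943)
d*(-106) = (27/53)*(-106) = -54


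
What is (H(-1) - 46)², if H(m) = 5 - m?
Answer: 1600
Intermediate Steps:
(H(-1) - 46)² = ((5 - 1*(-1)) - 46)² = ((5 + 1) - 46)² = (6 - 46)² = (-40)² = 1600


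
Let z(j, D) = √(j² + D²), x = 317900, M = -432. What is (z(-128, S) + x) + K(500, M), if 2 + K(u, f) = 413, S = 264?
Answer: 318311 + 8*√1345 ≈ 3.1860e+5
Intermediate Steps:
z(j, D) = √(D² + j²)
K(u, f) = 411 (K(u, f) = -2 + 413 = 411)
(z(-128, S) + x) + K(500, M) = (√(264² + (-128)²) + 317900) + 411 = (√(69696 + 16384) + 317900) + 411 = (√86080 + 317900) + 411 = (8*√1345 + 317900) + 411 = (317900 + 8*√1345) + 411 = 318311 + 8*√1345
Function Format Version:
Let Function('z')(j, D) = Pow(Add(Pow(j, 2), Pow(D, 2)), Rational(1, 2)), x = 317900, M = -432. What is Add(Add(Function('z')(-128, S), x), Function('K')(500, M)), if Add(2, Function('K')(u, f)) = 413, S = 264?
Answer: Add(318311, Mul(8, Pow(1345, Rational(1, 2)))) ≈ 3.1860e+5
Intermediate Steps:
Function('z')(j, D) = Pow(Add(Pow(D, 2), Pow(j, 2)), Rational(1, 2))
Function('K')(u, f) = 411 (Function('K')(u, f) = Add(-2, 413) = 411)
Add(Add(Function('z')(-128, S), x), Function('K')(500, M)) = Add(Add(Pow(Add(Pow(264, 2), Pow(-128, 2)), Rational(1, 2)), 317900), 411) = Add(Add(Pow(Add(69696, 16384), Rational(1, 2)), 317900), 411) = Add(Add(Pow(86080, Rational(1, 2)), 317900), 411) = Add(Add(Mul(8, Pow(1345, Rational(1, 2))), 317900), 411) = Add(Add(317900, Mul(8, Pow(1345, Rational(1, 2)))), 411) = Add(318311, Mul(8, Pow(1345, Rational(1, 2))))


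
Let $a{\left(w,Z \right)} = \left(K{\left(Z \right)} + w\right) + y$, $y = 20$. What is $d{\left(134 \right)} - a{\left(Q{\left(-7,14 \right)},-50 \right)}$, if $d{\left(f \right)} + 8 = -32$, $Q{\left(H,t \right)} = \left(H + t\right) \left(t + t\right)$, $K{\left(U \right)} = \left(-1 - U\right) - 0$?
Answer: $-305$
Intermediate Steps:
$K{\left(U \right)} = -1 - U$ ($K{\left(U \right)} = \left(-1 - U\right) + 0 = -1 - U$)
$Q{\left(H,t \right)} = 2 t \left(H + t\right)$ ($Q{\left(H,t \right)} = \left(H + t\right) 2 t = 2 t \left(H + t\right)$)
$d{\left(f \right)} = -40$ ($d{\left(f \right)} = -8 - 32 = -40$)
$a{\left(w,Z \right)} = 19 + w - Z$ ($a{\left(w,Z \right)} = \left(\left(-1 - Z\right) + w\right) + 20 = \left(-1 + w - Z\right) + 20 = 19 + w - Z$)
$d{\left(134 \right)} - a{\left(Q{\left(-7,14 \right)},-50 \right)} = -40 - \left(19 + 2 \cdot 14 \left(-7 + 14\right) - -50\right) = -40 - \left(19 + 2 \cdot 14 \cdot 7 + 50\right) = -40 - \left(19 + 196 + 50\right) = -40 - 265 = -305$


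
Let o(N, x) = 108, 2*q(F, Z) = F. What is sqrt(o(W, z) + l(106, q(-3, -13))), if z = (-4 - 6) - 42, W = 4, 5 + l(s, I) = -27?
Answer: 2*sqrt(19) ≈ 8.7178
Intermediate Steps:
q(F, Z) = F/2
l(s, I) = -32 (l(s, I) = -5 - 27 = -32)
z = -52 (z = -10 - 42 = -52)
sqrt(o(W, z) + l(106, q(-3, -13))) = sqrt(108 - 32) = sqrt(76) = 2*sqrt(19)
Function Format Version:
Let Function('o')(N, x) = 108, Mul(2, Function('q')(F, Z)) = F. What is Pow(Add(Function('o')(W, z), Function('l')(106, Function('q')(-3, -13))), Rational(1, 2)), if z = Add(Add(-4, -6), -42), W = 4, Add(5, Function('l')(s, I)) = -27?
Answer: Mul(2, Pow(19, Rational(1, 2))) ≈ 8.7178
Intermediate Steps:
Function('q')(F, Z) = Mul(Rational(1, 2), F)
Function('l')(s, I) = -32 (Function('l')(s, I) = Add(-5, -27) = -32)
z = -52 (z = Add(-10, -42) = -52)
Pow(Add(Function('o')(W, z), Function('l')(106, Function('q')(-3, -13))), Rational(1, 2)) = Pow(Add(108, -32), Rational(1, 2)) = Pow(76, Rational(1, 2)) = Mul(2, Pow(19, Rational(1, 2)))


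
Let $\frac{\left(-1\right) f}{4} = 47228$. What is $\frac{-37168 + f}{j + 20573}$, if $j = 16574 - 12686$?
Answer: $- \frac{226080}{24461} \approx -9.2425$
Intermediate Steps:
$f = -188912$ ($f = \left(-4\right) 47228 = -188912$)
$j = 3888$ ($j = 16574 - 12686 = 3888$)
$\frac{-37168 + f}{j + 20573} = \frac{-37168 - 188912}{3888 + 20573} = - \frac{226080}{24461}$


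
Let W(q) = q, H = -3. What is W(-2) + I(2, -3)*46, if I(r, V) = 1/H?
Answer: -52/3 ≈ -17.333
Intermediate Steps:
I(r, V) = -1/3 (I(r, V) = 1/(-3) = -1/3)
W(-2) + I(2, -3)*46 = -2 - 1/3*46 = -2 - 46/3 = -52/3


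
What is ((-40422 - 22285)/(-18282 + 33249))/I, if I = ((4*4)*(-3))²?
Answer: -62707/34483968 ≈ -0.0018184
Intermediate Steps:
I = 2304 (I = (16*(-3))² = (-48)² = 2304)
((-40422 - 22285)/(-18282 + 33249))/I = ((-40422 - 22285)/(-18282 + 33249))/2304 = -62707/14967*(1/2304) = -62707*1/14967*(1/2304) = -62707/14967*1/2304 = -62707/34483968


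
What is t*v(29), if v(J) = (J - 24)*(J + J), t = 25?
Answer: 7250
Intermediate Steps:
v(J) = 2*J*(-24 + J) (v(J) = (-24 + J)*(2*J) = 2*J*(-24 + J))
t*v(29) = 25*(2*29*(-24 + 29)) = 25*(2*29*5) = 25*290 = 7250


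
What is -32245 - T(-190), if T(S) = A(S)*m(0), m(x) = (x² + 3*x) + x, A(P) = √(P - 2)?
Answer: -32245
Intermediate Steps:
A(P) = √(-2 + P)
m(x) = x² + 4*x
T(S) = 0 (T(S) = √(-2 + S)*(0*(4 + 0)) = √(-2 + S)*(0*4) = √(-2 + S)*0 = 0)
-32245 - T(-190) = -32245 - 1*0 = -32245 + 0 = -32245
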